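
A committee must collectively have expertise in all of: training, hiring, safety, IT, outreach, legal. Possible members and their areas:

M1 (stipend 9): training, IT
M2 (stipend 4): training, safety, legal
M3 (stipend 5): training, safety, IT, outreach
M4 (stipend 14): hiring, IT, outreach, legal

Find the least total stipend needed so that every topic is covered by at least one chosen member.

18

M2, M4 cover every topic at stipend 4 + 14 = 18.
Any cover uses at least 2 members; among all covering selections none totals below 18.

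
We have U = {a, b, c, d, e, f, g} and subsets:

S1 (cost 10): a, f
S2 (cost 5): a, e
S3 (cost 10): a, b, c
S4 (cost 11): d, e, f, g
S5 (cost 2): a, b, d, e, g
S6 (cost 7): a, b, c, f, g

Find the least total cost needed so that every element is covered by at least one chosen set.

S5, S6 cover every element at cost 2 + 7 = 9.
Any cover uses at least 2 sets; among all covering selections none totals below 9.

9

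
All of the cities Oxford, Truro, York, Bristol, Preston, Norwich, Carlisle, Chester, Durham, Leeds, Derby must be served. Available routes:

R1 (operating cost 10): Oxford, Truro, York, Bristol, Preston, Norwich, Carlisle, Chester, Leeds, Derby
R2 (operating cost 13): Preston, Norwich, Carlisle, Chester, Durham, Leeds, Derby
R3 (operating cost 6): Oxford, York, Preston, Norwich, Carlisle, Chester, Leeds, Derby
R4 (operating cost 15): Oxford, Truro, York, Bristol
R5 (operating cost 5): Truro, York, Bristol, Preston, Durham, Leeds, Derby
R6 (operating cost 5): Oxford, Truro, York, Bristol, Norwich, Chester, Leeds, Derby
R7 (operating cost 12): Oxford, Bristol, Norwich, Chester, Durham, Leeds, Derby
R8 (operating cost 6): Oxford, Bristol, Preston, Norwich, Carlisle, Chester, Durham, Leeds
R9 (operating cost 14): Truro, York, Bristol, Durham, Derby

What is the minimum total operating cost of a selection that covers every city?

11

R3, R5 cover every city at operating cost 6 + 5 = 11.
Any cover uses at least 2 routes; among all covering selections none totals below 11.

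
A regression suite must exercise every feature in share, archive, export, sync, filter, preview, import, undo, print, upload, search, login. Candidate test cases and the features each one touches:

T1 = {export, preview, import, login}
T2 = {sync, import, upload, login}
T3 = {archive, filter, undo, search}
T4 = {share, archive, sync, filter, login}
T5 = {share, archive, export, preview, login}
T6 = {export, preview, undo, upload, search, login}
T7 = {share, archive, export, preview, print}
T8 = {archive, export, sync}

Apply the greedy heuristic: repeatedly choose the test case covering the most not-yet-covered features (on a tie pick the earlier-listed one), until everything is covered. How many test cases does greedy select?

4

Pick 1: T6 covers 6 new features (export, preview, undo, upload, search, login).
Pick 2: T4 covers 4 new features (share, archive, sync, filter).
Pick 3: T1 covers 1 new features (import).
Pick 4: T7 covers 1 new features (print).
Greedy uses 4 test cases. (The true minimum is 3.)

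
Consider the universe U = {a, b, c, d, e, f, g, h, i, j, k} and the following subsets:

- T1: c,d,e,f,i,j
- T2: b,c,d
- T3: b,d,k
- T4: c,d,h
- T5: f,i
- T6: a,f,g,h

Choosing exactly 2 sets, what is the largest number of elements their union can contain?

Choosing T1, T6 covers {a, c, d, e, f, g, h, i, j} — 9 elements.
No choice of 2 sets does better; here b, k are left uncovered.

9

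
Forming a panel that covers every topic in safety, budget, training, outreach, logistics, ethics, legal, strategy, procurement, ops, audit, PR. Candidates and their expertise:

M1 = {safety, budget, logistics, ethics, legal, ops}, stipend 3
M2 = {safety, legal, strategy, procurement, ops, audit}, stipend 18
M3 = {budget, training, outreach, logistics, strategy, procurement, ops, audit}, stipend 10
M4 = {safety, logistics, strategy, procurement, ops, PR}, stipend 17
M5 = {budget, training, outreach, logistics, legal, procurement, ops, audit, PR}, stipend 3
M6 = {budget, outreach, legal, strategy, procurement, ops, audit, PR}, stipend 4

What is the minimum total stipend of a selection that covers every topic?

10

M1, M5, M6 cover every topic at stipend 3 + 3 + 4 = 10.
Any cover uses at least 3 members; among all covering selections none totals below 10.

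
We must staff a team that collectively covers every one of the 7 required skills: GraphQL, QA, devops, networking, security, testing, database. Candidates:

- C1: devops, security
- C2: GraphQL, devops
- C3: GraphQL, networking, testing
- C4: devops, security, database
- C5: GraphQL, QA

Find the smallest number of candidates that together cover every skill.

3

C3, C4, C5 together cover {GraphQL, QA, devops, networking, security, testing, database} — every skill.
No 2 of the 5 candidates cover everything (all 10 pairs fall short), so 3 is minimum.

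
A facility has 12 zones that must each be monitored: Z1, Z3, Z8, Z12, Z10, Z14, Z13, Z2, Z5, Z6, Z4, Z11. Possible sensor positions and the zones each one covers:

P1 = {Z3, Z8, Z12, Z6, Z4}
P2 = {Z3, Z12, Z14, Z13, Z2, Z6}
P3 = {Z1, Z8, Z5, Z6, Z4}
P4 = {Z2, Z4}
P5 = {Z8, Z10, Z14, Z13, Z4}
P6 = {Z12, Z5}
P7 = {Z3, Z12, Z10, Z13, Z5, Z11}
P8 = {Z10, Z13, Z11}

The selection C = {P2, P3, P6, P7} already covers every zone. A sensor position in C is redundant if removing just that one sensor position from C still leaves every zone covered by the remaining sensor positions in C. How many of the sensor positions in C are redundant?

1

Drop P2: Z14, Z2 uncovered — not redundant.
Drop P3: Z1, Z8, Z4 uncovered — not redundant.
Drop P6: the rest still cover every zone — redundant.
Drop P7: Z10, Z11 uncovered — not redundant.
1 redundant: P6.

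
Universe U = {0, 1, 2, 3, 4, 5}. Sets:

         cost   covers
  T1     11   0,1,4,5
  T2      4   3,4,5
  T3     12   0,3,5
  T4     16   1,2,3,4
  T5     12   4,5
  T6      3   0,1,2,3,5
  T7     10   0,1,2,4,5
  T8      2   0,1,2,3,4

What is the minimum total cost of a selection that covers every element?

T6, T8 cover every element at cost 3 + 2 = 5.
Any cover uses at least 2 sets; among all covering selections none totals below 5.

5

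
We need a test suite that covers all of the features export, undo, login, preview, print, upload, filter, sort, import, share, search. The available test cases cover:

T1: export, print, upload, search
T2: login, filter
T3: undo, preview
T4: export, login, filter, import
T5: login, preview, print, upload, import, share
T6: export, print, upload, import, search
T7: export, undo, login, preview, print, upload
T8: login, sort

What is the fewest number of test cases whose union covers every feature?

T1, T2, T3, T5, T8 together cover {export, undo, login, preview, print, upload, filter, sort, import, share, search} — every feature.
No 4 of the 8 test cases cover everything (all 70 size-4 selections fall short), so 5 is minimum.

5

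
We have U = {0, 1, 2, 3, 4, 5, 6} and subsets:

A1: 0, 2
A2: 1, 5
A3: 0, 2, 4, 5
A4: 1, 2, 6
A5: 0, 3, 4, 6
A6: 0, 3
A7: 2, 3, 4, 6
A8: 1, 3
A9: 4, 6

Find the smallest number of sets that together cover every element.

3

A1, A2, A5 together cover {0, 1, 2, 3, 4, 5, 6} — every element.
No 2 of the 9 sets cover everything (all 36 pairs fall short), so 3 is minimum.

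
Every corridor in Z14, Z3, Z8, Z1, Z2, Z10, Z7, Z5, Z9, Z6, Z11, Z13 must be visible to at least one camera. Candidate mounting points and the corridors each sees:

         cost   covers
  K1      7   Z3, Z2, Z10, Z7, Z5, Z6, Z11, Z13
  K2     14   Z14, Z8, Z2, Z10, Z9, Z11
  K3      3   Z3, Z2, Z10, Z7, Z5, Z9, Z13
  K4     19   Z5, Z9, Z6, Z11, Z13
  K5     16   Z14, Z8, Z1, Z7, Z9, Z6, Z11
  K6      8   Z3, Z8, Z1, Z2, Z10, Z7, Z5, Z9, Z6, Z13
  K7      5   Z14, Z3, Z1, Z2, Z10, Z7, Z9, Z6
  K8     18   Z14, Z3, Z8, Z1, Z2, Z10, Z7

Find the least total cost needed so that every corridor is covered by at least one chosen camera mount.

K3, K5 cover every corridor at cost 3 + 16 = 19.
Any cover uses at least 2 camera mounts; among all covering selections none totals below 19.
Greedy by coverage-per-cost would pick K3, K7, K1, K6 for 23 — worse than the optimum 19.

19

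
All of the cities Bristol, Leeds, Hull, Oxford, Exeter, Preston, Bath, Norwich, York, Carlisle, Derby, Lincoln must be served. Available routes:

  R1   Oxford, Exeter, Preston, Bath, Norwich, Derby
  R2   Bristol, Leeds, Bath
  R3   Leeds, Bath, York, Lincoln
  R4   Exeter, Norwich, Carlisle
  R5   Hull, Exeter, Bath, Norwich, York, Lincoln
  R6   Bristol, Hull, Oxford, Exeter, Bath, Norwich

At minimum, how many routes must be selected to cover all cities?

R1, R2, R4, R5 together cover {Bristol, Leeds, Hull, Oxford, Exeter, Preston, Bath, Norwich, York, Carlisle, Derby, Lincoln} — every city.
No 3 of the 6 routes cover everything (all 20 triples fall short), so 4 is minimum.

4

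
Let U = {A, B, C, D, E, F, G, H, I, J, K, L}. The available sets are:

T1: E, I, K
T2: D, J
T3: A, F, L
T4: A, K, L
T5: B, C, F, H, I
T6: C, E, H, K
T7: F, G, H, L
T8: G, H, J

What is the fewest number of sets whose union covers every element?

T1, T2, T3, T5, T7 together cover {A, B, C, D, E, F, G, H, I, J, K, L} — every element.
No 4 of the 8 sets cover everything (all 70 size-4 selections fall short), so 5 is minimum.

5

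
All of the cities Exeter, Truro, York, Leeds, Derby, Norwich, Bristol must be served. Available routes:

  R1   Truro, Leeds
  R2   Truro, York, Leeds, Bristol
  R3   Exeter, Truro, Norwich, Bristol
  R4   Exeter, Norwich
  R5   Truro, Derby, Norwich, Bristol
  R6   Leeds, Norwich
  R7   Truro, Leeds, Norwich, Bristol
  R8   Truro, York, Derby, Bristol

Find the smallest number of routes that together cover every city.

3

R1, R3, R8 together cover {Exeter, Truro, York, Leeds, Derby, Norwich, Bristol} — every city.
No 2 of the 8 routes cover everything (all 28 pairs fall short), so 3 is minimum.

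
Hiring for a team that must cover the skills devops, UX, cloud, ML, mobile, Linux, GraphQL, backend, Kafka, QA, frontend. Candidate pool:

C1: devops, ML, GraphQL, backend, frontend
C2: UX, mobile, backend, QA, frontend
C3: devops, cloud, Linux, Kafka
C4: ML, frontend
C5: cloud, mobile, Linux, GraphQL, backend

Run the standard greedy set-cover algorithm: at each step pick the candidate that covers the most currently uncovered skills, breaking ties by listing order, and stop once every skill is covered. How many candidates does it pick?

3

Pick 1: C1 covers 5 new skills (devops, ML, GraphQL, backend, frontend).
Pick 2: C2 covers 3 new skills (UX, mobile, QA).
Pick 3: C3 covers 3 new skills (cloud, Linux, Kafka).
Greedy uses 3 candidates.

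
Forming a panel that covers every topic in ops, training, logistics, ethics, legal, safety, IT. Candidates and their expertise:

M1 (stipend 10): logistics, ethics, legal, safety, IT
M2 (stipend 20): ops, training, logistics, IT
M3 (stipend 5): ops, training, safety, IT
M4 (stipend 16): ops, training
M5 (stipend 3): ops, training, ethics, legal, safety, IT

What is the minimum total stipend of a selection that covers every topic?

M1, M5 cover every topic at stipend 10 + 3 = 13.
Any cover uses at least 2 members; among all covering selections none totals below 13.

13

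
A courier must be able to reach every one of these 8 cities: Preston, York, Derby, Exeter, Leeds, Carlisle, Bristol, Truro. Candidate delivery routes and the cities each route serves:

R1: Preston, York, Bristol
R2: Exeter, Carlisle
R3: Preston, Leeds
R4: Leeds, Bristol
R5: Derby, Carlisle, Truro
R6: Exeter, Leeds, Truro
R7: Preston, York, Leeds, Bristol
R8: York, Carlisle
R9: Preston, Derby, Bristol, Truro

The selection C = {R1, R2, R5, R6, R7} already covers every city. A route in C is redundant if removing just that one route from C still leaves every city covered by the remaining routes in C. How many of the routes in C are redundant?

4

Drop R1: the rest still cover every city — redundant.
Drop R2: the rest still cover every city — redundant.
Drop R5: Derby uncovered — not redundant.
Drop R6: the rest still cover every city — redundant.
Drop R7: the rest still cover every city — redundant.
4 redundant: R1, R2, R6, R7.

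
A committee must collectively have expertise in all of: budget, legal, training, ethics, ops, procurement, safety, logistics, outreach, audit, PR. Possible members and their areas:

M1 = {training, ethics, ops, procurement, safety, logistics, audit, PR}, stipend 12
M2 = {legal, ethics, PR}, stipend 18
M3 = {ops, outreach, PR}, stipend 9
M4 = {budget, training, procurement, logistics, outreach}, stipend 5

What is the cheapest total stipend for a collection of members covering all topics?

35

M1, M2, M4 cover every topic at stipend 12 + 18 + 5 = 35.
Any cover uses at least 3 members; among all covering selections none totals below 35.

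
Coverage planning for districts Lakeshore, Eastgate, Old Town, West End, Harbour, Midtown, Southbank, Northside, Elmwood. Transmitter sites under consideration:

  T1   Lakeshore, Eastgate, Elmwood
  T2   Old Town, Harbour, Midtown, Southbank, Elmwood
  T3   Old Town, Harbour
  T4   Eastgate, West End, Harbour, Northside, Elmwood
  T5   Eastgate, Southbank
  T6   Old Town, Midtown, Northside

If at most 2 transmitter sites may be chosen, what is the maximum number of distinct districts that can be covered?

Choosing T2, T4 covers {Eastgate, Old Town, West End, Harbour, Midtown, Southbank, Northside, Elmwood} — 8 districts.
No choice of 2 transmitter sites does better; here Lakeshore is left uncovered.

8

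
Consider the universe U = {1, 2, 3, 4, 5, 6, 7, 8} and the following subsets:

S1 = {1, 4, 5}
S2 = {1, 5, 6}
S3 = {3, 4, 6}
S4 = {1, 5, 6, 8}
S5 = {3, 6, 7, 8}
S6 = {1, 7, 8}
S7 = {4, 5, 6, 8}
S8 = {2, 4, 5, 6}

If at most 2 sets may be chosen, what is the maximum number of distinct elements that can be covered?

Choosing S1, S5 covers {1, 3, 4, 5, 6, 7, 8} — 7 elements.
No choice of 2 sets does better; here 2 is left uncovered.

7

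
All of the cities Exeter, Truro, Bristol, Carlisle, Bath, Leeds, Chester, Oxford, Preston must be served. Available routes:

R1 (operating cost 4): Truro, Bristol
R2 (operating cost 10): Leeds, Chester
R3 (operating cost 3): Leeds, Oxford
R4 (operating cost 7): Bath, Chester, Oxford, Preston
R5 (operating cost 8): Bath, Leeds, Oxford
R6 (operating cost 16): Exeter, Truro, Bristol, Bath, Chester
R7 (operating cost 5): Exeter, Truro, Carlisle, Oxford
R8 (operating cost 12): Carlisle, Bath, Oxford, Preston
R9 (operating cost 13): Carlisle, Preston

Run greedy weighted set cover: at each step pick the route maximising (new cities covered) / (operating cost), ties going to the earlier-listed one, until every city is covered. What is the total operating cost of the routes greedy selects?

19

Pick 1: R7 adds 4 new (Exeter, Truro, Carlisle, Oxford) at operating cost 5 (ratio 4/5).
Pick 2: R4 adds 3 new (Bath, Chester, Preston) at operating cost 7 (ratio 3/7).
Pick 3: R3 adds 1 new (Leeds) at operating cost 3 (ratio 1/3).
Pick 4: R1 adds 1 new (Bristol) at operating cost 4 (ratio 1/4).
Greedy total operating cost: 5 + 7 + 3 + 4 = 19.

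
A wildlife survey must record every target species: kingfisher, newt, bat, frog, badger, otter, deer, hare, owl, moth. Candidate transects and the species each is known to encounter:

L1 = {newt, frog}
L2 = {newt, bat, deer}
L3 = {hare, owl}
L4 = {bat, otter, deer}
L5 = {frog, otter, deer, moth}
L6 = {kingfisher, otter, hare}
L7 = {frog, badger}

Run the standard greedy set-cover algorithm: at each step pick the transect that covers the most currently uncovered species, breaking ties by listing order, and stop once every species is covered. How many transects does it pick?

5

Pick 1: L5 covers 4 new species (frog, otter, deer, moth).
Pick 2: L2 covers 2 new species (newt, bat).
Pick 3: L3 covers 2 new species (hare, owl).
Pick 4: L6 covers 1 new species (kingfisher).
Pick 5: L7 covers 1 new species (badger).
Greedy uses 5 transects.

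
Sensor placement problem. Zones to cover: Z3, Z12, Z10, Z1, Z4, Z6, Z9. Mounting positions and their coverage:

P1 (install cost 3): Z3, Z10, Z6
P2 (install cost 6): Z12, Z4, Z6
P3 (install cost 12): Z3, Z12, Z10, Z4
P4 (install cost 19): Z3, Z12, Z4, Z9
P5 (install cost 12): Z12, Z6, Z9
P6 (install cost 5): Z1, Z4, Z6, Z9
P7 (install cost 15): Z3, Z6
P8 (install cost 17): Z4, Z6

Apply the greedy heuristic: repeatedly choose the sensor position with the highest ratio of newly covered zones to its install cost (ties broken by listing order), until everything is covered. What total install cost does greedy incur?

Pick 1: P1 adds 3 new (Z3, Z10, Z6) at install cost 3 (ratio 3/3).
Pick 2: P6 adds 3 new (Z1, Z4, Z9) at install cost 5 (ratio 3/5).
Pick 3: P2 adds 1 new (Z12) at install cost 6 (ratio 1/6).
Greedy total install cost: 3 + 5 + 6 = 14.

14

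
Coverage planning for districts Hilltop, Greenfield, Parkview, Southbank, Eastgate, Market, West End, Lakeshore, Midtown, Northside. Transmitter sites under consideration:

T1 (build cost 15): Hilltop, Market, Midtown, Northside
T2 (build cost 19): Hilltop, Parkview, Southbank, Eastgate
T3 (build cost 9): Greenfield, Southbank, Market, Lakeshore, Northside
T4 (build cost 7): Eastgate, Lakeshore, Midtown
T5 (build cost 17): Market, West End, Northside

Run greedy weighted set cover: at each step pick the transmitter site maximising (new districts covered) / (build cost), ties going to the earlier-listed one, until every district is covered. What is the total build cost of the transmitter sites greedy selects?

Pick 1: T3 adds 5 new (Greenfield, Southbank, Market, Lakeshore, Northside) at build cost 9 (ratio 5/9).
Pick 2: T4 adds 2 new (Eastgate, Midtown) at build cost 7 (ratio 2/7).
Pick 3: T2 adds 2 new (Hilltop, Parkview) at build cost 19 (ratio 2/19).
Pick 4: T5 adds 1 new (West End) at build cost 17 (ratio 1/17).
Greedy total build cost: 9 + 7 + 19 + 17 = 52.

52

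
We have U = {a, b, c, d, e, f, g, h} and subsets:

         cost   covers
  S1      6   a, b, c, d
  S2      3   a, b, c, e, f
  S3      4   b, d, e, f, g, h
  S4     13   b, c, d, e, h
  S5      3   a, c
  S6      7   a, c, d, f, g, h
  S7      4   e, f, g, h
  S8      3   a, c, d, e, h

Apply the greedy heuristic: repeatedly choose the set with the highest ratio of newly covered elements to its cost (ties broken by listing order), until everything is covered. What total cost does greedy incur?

7

Pick 1: S2 adds 5 new (a, b, c, e, f) at cost 3 (ratio 5/3).
Pick 2: S3 adds 3 new (d, g, h) at cost 4 (ratio 3/4).
Greedy total cost: 3 + 4 = 7.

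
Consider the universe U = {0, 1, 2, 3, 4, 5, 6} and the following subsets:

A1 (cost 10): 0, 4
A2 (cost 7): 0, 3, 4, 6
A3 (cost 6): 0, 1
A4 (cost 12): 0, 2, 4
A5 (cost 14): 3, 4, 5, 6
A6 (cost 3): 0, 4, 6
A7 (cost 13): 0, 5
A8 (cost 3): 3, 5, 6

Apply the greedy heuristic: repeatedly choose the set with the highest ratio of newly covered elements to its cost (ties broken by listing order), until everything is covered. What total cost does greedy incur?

24

Pick 1: A6 adds 3 new (0, 4, 6) at cost 3 (ratio 3/3).
Pick 2: A8 adds 2 new (3, 5) at cost 3 (ratio 2/3).
Pick 3: A3 adds 1 new (1) at cost 6 (ratio 1/6).
Pick 4: A4 adds 1 new (2) at cost 12 (ratio 1/12).
Greedy total cost: 3 + 3 + 6 + 12 = 24. (The true optimum is 21, so greedy overshoots here.)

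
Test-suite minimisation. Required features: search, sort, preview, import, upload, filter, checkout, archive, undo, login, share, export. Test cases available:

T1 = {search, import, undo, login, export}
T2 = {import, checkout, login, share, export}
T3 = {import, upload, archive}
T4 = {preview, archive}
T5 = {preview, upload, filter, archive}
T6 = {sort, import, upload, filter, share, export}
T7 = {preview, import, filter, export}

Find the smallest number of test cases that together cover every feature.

T1, T2, T4, T6 together cover {search, sort, preview, import, upload, filter, checkout, archive, undo, login, share, export} — every feature.
No 3 of the 7 test cases cover everything (all 35 triples fall short), so 4 is minimum.

4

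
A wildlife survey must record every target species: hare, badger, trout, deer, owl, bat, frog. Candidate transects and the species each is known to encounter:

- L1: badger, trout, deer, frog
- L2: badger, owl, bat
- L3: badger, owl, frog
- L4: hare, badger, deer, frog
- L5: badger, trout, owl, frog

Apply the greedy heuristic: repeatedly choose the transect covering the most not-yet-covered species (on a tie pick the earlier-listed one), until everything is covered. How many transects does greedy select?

Pick 1: L1 covers 4 new species (badger, trout, deer, frog).
Pick 2: L2 covers 2 new species (owl, bat).
Pick 3: L4 covers 1 new species (hare).
Greedy uses 3 transects.

3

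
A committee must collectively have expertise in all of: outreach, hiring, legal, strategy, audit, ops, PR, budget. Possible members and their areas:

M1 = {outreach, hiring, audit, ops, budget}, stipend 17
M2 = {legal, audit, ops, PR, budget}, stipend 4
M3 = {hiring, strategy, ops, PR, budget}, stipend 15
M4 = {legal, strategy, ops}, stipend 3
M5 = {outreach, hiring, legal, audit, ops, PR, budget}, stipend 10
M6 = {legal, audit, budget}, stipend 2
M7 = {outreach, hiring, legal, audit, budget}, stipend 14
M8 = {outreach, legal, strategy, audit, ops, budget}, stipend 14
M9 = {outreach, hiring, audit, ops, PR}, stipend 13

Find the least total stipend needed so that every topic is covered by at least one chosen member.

13

M4, M5 cover every topic at stipend 3 + 10 = 13.
Any cover uses at least 2 members; among all covering selections none totals below 13.
Greedy by coverage-per-stipend would pick M6, M4, M5 for 15 — worse than the optimum 13.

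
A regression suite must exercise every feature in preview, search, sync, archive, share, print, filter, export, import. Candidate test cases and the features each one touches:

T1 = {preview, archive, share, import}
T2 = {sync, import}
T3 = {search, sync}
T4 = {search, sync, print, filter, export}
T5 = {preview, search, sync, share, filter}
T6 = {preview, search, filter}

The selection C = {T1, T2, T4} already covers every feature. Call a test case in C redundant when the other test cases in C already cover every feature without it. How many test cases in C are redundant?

Drop T1: preview, archive, share uncovered — not redundant.
Drop T2: the rest still cover every feature — redundant.
Drop T4: search, print, filter, export uncovered — not redundant.
1 redundant: T2.

1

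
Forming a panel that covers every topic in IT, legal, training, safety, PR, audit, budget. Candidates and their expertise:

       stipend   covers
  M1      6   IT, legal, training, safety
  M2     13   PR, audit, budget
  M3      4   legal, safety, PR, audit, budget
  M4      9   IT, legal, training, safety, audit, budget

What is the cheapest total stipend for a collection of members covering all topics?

10

M1, M3 cover every topic at stipend 6 + 4 = 10.
Any cover uses at least 2 members; among all covering selections none totals below 10.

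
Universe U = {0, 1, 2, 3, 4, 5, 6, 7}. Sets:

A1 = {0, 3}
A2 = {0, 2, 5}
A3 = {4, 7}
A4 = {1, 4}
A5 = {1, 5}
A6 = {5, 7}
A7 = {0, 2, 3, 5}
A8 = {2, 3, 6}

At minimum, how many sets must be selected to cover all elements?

A1, A3, A5, A8 together cover {0, 1, 2, 3, 4, 5, 6, 7} — every element.
No 3 of the 8 sets cover everything (all 56 triples fall short), so 4 is minimum.

4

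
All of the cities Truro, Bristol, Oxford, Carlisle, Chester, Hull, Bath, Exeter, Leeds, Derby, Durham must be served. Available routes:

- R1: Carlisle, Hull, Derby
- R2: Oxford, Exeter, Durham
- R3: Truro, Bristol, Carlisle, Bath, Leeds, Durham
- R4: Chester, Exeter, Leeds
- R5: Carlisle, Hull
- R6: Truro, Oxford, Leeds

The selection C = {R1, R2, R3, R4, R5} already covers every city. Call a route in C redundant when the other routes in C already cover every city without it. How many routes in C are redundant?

Drop R1: Derby uncovered — not redundant.
Drop R2: Oxford uncovered — not redundant.
Drop R3: Truro, Bristol, Bath uncovered — not redundant.
Drop R4: Chester uncovered — not redundant.
Drop R5: the rest still cover every city — redundant.
1 redundant: R5.

1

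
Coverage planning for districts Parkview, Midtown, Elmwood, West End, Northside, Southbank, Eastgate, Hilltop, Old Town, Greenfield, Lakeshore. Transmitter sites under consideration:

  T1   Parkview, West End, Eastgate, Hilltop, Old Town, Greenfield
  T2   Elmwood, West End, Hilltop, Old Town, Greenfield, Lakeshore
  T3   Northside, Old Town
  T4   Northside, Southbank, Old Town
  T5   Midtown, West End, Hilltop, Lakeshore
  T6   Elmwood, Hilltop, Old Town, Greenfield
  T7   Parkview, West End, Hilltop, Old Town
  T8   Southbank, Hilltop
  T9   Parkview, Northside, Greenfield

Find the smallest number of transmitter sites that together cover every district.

T1, T2, T4, T5 together cover {Parkview, Midtown, Elmwood, West End, Northside, Southbank, Eastgate, Hilltop, Old Town, Greenfield, Lakeshore} — every district.
No 3 of the 9 transmitter sites cover everything (all 84 triples fall short), so 4 is minimum.

4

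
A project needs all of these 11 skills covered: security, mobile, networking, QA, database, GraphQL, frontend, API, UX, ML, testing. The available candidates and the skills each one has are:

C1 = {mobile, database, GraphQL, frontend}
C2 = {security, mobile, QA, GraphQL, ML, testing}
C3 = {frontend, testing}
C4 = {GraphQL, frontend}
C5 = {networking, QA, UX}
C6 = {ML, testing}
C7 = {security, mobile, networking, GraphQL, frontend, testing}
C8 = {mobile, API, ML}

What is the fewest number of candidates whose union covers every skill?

C1, C2, C5, C8 together cover {security, mobile, networking, QA, database, GraphQL, frontend, API, UX, ML, testing} — every skill.
No 3 of the 8 candidates cover everything (all 56 triples fall short), so 4 is minimum.

4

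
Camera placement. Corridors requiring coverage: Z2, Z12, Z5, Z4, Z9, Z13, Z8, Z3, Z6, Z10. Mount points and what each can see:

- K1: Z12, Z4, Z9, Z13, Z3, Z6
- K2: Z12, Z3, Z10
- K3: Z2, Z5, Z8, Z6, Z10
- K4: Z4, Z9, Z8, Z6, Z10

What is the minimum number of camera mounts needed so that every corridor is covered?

2

K1, K3 together cover {Z2, Z12, Z5, Z4, Z9, Z13, Z8, Z3, Z6, Z10} — every corridor.
No single camera mount contains all 10 corridors, so 2 is optimal.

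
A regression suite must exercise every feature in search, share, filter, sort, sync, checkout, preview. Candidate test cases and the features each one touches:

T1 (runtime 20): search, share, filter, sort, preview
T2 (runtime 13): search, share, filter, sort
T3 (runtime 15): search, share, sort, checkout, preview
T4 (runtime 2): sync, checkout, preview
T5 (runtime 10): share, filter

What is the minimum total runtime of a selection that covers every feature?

T2, T4 cover every feature at runtime 13 + 2 = 15.
Any cover uses at least 2 test cases; among all covering selections none totals below 15.

15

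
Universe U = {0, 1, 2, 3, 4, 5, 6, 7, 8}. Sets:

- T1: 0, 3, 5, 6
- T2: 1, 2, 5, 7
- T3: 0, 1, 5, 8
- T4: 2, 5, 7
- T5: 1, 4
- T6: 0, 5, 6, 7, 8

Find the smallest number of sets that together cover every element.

T1, T2, T3, T5 together cover {0, 1, 2, 3, 4, 5, 6, 7, 8} — every element.
No 3 of the 6 sets cover everything (all 20 triples fall short), so 4 is minimum.

4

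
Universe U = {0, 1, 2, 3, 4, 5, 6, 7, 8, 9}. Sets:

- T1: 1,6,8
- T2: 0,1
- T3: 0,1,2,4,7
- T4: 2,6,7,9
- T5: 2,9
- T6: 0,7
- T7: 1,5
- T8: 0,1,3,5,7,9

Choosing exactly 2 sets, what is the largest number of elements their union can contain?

Choosing T1, T8 covers {0, 1, 3, 5, 6, 7, 8, 9} — 8 elements.
No choice of 2 sets does better; here 2, 4 are left uncovered.

8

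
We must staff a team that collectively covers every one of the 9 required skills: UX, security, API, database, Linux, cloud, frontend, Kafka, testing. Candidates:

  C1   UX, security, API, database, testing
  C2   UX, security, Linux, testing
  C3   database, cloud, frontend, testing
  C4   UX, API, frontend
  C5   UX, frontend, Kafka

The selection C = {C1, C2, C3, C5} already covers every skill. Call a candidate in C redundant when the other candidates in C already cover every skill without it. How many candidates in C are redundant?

0

Drop C1: API uncovered — not redundant.
Drop C2: Linux uncovered — not redundant.
Drop C3: cloud uncovered — not redundant.
Drop C5: Kafka uncovered — not redundant.
None of the candidates in C is redundant.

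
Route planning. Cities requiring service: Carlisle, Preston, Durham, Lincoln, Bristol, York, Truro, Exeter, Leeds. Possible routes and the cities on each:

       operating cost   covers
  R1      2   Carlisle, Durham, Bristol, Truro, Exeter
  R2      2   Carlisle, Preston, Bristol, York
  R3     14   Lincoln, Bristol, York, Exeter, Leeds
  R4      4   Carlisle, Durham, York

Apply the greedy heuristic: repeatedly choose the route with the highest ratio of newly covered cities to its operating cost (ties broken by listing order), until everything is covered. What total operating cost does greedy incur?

Pick 1: R1 adds 5 new (Carlisle, Durham, Bristol, Truro, Exeter) at operating cost 2 (ratio 5/2).
Pick 2: R2 adds 2 new (Preston, York) at operating cost 2 (ratio 2/2).
Pick 3: R3 adds 2 new (Lincoln, Leeds) at operating cost 14 (ratio 2/14).
Greedy total operating cost: 2 + 2 + 14 = 18.

18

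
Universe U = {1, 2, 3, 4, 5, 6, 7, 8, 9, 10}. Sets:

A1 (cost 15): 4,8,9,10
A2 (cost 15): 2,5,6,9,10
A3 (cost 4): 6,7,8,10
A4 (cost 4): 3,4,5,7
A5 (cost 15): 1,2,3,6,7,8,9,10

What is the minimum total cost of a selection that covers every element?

19

A4, A5 cover every element at cost 4 + 15 = 19.
Any cover uses at least 2 sets; among all covering selections none totals below 19.
Greedy by coverage-per-cost would pick A3, A4, A5 for 23 — worse than the optimum 19.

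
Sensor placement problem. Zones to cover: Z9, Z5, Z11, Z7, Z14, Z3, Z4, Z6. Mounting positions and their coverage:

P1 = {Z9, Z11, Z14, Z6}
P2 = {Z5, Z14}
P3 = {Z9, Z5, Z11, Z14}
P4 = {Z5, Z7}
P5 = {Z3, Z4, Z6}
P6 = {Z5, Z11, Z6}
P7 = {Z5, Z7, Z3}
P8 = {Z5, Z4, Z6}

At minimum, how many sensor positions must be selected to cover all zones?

P1, P4, P5 together cover {Z9, Z5, Z11, Z7, Z14, Z3, Z4, Z6} — every zone.
No 2 of the 8 sensor positions cover everything (all 28 pairs fall short), so 3 is minimum.

3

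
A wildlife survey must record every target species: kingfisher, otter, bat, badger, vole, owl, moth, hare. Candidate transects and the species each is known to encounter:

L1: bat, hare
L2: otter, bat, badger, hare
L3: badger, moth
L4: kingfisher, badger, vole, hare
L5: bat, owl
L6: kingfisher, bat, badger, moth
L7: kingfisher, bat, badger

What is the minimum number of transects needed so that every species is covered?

L2, L3, L4, L5 together cover {kingfisher, otter, bat, badger, vole, owl, moth, hare} — every species.
No 3 of the 7 transects cover everything (all 35 triples fall short), so 4 is minimum.

4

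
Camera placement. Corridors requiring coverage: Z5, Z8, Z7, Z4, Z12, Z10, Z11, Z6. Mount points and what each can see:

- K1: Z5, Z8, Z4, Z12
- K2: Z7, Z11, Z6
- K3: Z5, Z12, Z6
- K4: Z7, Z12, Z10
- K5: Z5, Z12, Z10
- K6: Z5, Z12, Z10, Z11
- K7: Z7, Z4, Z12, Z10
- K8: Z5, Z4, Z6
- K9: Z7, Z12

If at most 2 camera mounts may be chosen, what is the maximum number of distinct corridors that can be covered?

7

Choosing K1, K2 covers {Z5, Z8, Z7, Z4, Z12, Z11, Z6} — 7 corridors.
No choice of 2 camera mounts does better; here Z10 is left uncovered.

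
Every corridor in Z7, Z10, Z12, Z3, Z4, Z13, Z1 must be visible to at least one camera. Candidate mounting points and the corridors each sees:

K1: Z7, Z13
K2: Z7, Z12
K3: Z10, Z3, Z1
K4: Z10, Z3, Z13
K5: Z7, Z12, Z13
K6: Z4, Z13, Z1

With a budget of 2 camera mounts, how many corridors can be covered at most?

6

Choosing K3, K5 covers {Z7, Z10, Z12, Z3, Z13, Z1} — 6 corridors.
No choice of 2 camera mounts does better; here Z4 is left uncovered.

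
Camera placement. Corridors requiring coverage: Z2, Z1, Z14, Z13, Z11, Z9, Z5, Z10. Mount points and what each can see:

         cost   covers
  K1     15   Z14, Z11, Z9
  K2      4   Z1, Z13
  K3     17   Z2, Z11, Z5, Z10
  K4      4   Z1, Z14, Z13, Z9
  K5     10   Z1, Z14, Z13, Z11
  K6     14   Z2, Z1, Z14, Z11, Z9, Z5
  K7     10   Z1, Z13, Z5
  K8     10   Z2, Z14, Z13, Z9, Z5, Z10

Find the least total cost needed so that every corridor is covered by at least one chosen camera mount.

20

K5, K8 cover every corridor at cost 10 + 10 = 20.
Any cover uses at least 2 camera mounts; among all covering selections none totals below 20.
Greedy by coverage-per-cost would pick K4, K8, K5 for 24 — worse than the optimum 20.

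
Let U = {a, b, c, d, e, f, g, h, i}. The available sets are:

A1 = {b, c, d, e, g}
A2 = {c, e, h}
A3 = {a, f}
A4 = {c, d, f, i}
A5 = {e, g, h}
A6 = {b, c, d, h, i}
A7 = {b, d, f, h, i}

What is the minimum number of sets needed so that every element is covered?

A1, A3, A6 together cover {a, b, c, d, e, f, g, h, i} — every element.
No 2 of the 7 sets cover everything (all 21 pairs fall short), so 3 is minimum.

3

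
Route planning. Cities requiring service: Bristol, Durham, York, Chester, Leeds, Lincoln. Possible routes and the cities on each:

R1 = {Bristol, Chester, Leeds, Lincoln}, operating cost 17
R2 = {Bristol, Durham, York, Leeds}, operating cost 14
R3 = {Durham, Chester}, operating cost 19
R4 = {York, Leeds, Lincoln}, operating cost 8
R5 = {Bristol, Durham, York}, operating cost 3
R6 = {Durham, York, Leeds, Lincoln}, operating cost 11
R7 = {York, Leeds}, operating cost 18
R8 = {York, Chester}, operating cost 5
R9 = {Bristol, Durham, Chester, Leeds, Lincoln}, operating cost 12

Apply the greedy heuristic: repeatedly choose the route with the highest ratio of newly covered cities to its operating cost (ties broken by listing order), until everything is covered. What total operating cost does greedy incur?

Pick 1: R5 adds 3 new (Bristol, Durham, York) at operating cost 3 (ratio 3/3).
Pick 2: R4 adds 2 new (Leeds, Lincoln) at operating cost 8 (ratio 2/8).
Pick 3: R8 adds 1 new (Chester) at operating cost 5 (ratio 1/5).
Greedy total operating cost: 3 + 8 + 5 = 16. (The true optimum is 15, so greedy overshoots here.)

16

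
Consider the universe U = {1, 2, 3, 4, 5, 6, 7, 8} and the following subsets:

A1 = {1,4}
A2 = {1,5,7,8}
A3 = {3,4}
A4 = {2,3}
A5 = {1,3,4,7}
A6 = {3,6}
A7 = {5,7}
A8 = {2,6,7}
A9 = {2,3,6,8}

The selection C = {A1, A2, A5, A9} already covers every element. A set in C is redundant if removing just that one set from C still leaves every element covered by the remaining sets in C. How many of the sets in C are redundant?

Drop A1: the rest still cover every element — redundant.
Drop A2: 5 uncovered — not redundant.
Drop A5: the rest still cover every element — redundant.
Drop A9: 2, 6 uncovered — not redundant.
2 redundant: A1, A5.

2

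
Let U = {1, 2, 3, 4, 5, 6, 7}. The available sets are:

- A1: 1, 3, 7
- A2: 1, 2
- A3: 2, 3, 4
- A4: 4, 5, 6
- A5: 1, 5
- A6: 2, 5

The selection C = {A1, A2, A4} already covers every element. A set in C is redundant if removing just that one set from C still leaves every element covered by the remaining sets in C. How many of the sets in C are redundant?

Drop A1: 3, 7 uncovered — not redundant.
Drop A2: 2 uncovered — not redundant.
Drop A4: 4, 5, 6 uncovered — not redundant.
None of the sets in C is redundant.

0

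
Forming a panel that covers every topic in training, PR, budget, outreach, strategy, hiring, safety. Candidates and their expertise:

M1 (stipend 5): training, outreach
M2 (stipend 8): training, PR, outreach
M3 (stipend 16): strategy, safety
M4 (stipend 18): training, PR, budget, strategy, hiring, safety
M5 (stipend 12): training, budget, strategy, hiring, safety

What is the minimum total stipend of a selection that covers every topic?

20

M2, M5 cover every topic at stipend 8 + 12 = 20.
Any cover uses at least 2 members; among all covering selections none totals below 20.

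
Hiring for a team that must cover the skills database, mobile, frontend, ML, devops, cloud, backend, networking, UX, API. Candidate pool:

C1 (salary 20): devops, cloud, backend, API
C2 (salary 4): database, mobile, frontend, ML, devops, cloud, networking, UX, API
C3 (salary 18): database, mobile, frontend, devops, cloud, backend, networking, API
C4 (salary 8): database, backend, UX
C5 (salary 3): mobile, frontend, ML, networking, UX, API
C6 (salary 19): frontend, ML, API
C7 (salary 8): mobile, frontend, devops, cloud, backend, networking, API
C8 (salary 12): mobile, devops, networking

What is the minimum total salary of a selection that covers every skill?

C2, C4 cover every skill at salary 4 + 8 = 12.
Any cover uses at least 2 candidates; among all covering selections none totals below 12.

12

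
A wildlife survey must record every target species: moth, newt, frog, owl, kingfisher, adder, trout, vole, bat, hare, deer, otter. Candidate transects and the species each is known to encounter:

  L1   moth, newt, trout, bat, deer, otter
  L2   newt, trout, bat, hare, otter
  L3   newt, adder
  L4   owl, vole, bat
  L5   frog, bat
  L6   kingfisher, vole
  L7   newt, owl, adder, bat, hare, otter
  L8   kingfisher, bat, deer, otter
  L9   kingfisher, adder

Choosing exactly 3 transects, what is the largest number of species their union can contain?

Choosing L1, L6, L7 covers {moth, newt, owl, kingfisher, adder, trout, vole, bat, hare, deer, otter} — 11 species.
No choice of 3 transects does better; here frog is left uncovered.

11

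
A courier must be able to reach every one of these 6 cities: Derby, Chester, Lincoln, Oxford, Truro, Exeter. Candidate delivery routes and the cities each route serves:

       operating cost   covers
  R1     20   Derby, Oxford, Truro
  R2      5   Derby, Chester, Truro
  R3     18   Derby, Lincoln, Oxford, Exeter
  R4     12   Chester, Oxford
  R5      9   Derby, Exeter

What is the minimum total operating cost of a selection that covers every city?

23

R2, R3 cover every city at operating cost 5 + 18 = 23.
Any cover uses at least 2 routes; among all covering selections none totals below 23.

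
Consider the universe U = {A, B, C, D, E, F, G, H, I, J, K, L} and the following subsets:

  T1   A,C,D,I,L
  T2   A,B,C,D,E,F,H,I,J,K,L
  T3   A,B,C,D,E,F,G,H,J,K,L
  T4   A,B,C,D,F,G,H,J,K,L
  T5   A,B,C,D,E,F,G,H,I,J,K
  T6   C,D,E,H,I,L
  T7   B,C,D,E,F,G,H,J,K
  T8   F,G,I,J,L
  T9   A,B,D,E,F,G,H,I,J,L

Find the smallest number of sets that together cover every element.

T1, T3 together cover {A, B, C, D, E, F, G, H, I, J, K, L} — every element.
No single set contains all 12 elements, so 2 is optimal.

2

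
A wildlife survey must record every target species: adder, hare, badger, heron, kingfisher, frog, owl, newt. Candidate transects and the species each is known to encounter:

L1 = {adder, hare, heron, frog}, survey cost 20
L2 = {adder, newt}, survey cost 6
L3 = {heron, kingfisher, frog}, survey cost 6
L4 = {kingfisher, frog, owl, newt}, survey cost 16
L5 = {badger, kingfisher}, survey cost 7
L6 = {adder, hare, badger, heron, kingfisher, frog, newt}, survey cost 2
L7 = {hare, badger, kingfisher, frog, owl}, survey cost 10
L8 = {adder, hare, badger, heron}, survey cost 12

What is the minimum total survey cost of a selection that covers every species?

L6, L7 cover every species at survey cost 2 + 10 = 12.
Any cover uses at least 2 transects; among all covering selections none totals below 12.

12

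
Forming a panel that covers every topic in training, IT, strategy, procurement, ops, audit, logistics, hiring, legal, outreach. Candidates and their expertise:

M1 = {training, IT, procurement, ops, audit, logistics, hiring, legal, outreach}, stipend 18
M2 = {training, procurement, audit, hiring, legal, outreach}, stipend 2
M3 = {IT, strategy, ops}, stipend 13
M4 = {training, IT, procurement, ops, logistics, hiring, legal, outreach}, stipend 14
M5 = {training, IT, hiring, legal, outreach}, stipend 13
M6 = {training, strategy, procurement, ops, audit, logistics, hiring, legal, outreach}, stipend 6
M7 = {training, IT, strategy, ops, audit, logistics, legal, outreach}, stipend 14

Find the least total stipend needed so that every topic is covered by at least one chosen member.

M2, M7 cover every topic at stipend 2 + 14 = 16.
Any cover uses at least 2 members; among all covering selections none totals below 16.
Greedy by coverage-per-stipend would pick M2, M6, M3 for 21 — worse than the optimum 16.

16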